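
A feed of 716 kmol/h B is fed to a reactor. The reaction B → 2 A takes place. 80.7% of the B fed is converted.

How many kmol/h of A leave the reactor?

B reacted = 0.807 × 716 = 577.8 kmol/h; ν_B = −1, so ξ = 577.8/1 = 577.8 kmol/h.
Outlet amounts (n = n₀ + ν ξ):
  B: 716 − 1(577.8) = 138.2
  A: 0 + 2(577.8) = 1156

1160 kmol/h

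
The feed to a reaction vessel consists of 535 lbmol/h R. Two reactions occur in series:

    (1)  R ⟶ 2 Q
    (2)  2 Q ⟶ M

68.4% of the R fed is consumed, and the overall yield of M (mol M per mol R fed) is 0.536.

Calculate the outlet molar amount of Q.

158 lbmol/h

Conversion of R: R consumed = 1ξ₁ = 0.684 × 535 → ξ₁ = 365.9 lbmol/h.
Yield of M: 1ξ₂ / 535 = 0.536 → ξ₂ = 286.8 lbmol/h.
Outlet amounts (n = n₀ + Σ ν·ξ):
  R: 535 − 1(365.9) = 169.1
  Q: 0 + 2(365.9) − 2(286.8) = 158.4
  M: 0 + 1(286.8) = 286.8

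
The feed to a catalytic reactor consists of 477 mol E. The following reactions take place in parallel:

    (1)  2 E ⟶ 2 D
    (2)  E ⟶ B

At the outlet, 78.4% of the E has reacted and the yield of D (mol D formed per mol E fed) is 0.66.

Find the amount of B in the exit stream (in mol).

Yield of D: 2ξ₁ / 477 = 0.66 → ξ₁ = 157.4 mol.
Conversion of E: 2ξ₁ + 1ξ₂ = 0.784 × 477 = 374 → ξ₂ = 59.15 mol.
Outlet amounts (n = n₀ + Σ ν·ξ):
  E: 477 − 2(157.4) − 1(59.15) = 103
  D: 0 + 2(157.4) = 314.8
  B: 0 + 1(59.15) = 59.15

59.1 mol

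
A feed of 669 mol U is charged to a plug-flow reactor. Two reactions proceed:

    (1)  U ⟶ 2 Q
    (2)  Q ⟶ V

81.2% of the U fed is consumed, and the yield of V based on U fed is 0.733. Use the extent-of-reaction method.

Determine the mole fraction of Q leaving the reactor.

0.492

Conversion of U: U consumed = 1ξ₁ = 0.812 × 669 → ξ₁ = 543.2 mol.
Yield of V: 1ξ₂ / 669 = 0.733 → ξ₂ = 490.4 mol.
Outlet amounts (n = n₀ + Σ ν·ξ):
  U: 669 − 1(543.2) = 125.8
  Q: 0 + 2(543.2) − 1(490.4) = 596.1
  V: 0 + 1(490.4) = 490.4
Total out = 1212 mol; y_Q = 596.1 / 1212 = 0.4917.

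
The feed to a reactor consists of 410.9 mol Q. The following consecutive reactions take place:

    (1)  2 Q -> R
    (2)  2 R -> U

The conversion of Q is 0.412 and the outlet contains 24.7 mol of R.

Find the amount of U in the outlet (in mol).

30 mol

Conversion of Q: Q consumed = 2ξ₁ = 0.412 × 410.9 → ξ₁ = 84.65 mol.
R balance: n_R = 0 + 1ξ₁ − 2ξ₂ = 24.7 → ξ₂ = (1·84.65 − 24.7)/2 = 29.97 mol.
Outlet amounts (n = n₀ + Σ ν·ξ):
  Q: 410.9 − 2(84.65) = 241.6
  R: 0 + 1(84.65) − 2(29.97) = 24.7
  U: 0 + 1(29.97) = 29.97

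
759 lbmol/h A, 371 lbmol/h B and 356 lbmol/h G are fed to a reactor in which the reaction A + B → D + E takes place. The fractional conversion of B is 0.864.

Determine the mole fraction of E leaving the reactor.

B reacted = 0.864 × 371 = 320.5 lbmol/h; ν_B = −1, so ξ = 320.5/1 = 320.5 lbmol/h.
Outlet amounts (n = n₀ + ν ξ):
  A: 759 − 1(320.5) = 438.5
  B: 371 − 1(320.5) = 50.46
  D: 0 + 1(320.5) = 320.5
  E: 0 + 1(320.5) = 320.5
  G: 356 (inert)
Total out = 1486 lbmol/h; y_E = 320.5 / 1486 = 0.2157.

0.216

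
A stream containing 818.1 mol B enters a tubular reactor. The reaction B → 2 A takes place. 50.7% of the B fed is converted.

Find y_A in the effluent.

B reacted = 0.507 × 818.1 = 414.8 mol; ν_B = −1, so ξ = 414.8/1 = 414.8 mol.
Outlet amounts (n = n₀ + ν ξ):
  B: 818.1 − 1(414.8) = 403.3
  A: 0 + 2(414.8) = 829.6
Total out = 1233 mol; y_A = 829.6 / 1233 = 0.6729.

0.673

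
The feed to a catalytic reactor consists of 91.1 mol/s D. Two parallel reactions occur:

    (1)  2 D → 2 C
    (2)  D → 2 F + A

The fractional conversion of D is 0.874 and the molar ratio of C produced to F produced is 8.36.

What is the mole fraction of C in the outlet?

Conversion of D: D consumed = 0.874 × 91.1 = 79.62 mol/s = 2ξ₁ + 1ξ₂.
Selectivity: 2ξ₁ / (2ξ₂) = 8.36 → ξ₁ = 8.36 ξ₂.
Substitute: (2·8.36 + 1) ξ₂ = 79.62 → ξ₂ = 4.493 mol/s, ξ₁ = 37.56 mol/s.
Outlet amounts (n = n₀ + Σ ν·ξ):
  D: 91.1 − 2(37.56) − 1(4.493) = 11.48
  C: 0 + 2(37.56) = 75.13
  F: 0 + 2(4.493) = 8.987
  A: 0 + 1(4.493) = 4.493
Total out = 100.1 mol/s; y_C = 75.13 / 100.1 = 0.7506.

0.751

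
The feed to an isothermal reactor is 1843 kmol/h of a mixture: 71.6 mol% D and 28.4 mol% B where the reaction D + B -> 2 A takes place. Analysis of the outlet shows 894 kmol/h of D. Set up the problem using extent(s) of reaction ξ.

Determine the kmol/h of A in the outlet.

851 kmol/h

For D: n = n₀ − 1ξ → 894 = 1320 − 1ξ, giving ξ = 425.6 kmol/h.
Outlet amounts (n = n₀ + ν ξ):
  D: 1320 − 1(425.6) = 894
  B: 523.4 − 1(425.6) = 97.82
  A: 0 + 2(425.6) = 851.2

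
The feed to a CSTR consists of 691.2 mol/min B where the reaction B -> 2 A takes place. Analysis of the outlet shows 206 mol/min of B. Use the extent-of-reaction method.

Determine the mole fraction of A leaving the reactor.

0.825

For B: n = n₀ − 1ξ → 206 = 691.2 − 1ξ, giving ξ = 485.2 mol/min.
Outlet amounts (n = n₀ + ν ξ):
  B: 691.2 − 1(485.2) = 206
  A: 0 + 2(485.2) = 970.4
Total out = 1176 mol/min; y_A = 970.4 / 1176 = 0.8249.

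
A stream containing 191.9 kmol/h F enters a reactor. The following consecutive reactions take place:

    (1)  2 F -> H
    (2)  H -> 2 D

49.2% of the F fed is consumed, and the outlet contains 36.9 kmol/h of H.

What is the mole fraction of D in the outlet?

0.133

Conversion of F: F consumed = 2ξ₁ = 0.492 × 191.9 → ξ₁ = 47.21 kmol/h.
H balance: n_H = 0 + 1ξ₁ − 1ξ₂ = 36.9 → ξ₂ = (1·47.21 − 36.9)/1 = 10.31 kmol/h.
Outlet amounts (n = n₀ + Σ ν·ξ):
  F: 191.9 − 2(47.21) = 97.49
  H: 0 + 1(47.21) − 1(10.31) = 36.9
  D: 0 + 2(10.31) = 20.61
Total out = 155 kmol/h; y_D = 20.61 / 155 = 0.133.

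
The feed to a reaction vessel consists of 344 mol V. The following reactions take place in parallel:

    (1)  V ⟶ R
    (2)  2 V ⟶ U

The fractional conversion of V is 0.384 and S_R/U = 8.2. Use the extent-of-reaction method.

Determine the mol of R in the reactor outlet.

106 mol

Conversion of V: V consumed = 0.384 × 344 = 132.1 mol = 1ξ₁ + 2ξ₂.
Selectivity: 1ξ₁ / (1ξ₂) = 8.2 → ξ₁ = 8.2 ξ₂.
Substitute: (1·8.2 + 2) ξ₂ = 132.1 → ξ₂ = 12.95 mol, ξ₁ = 106.2 mol.
Outlet amounts (n = n₀ + Σ ν·ξ):
  V: 344 − 1(106.2) − 2(12.95) = 211.9
  R: 0 + 1(106.2) = 106.2
  U: 0 + 1(12.95) = 12.95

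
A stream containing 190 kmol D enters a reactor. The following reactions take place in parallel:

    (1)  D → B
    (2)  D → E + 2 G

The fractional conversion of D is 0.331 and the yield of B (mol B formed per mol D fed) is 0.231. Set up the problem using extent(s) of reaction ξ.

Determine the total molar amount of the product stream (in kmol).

Yield of B: 1ξ₁ / 190 = 0.231 → ξ₁ = 43.89 kmol.
Conversion of D: 1ξ₁ + 1ξ₂ = 0.331 × 190 = 62.89 → ξ₂ = 19 kmol.
Outlet amounts (n = n₀ + Σ ν·ξ):
  D: 190 − 1(43.89) − 1(19) = 127.1
  B: 0 + 1(43.89) = 43.89
  E: 0 + 1(19) = 19
  G: 0 + 2(19) = 38
Total out = 127.1 + 43.89 + 19 + 38 = 228 kmol.

228 kmol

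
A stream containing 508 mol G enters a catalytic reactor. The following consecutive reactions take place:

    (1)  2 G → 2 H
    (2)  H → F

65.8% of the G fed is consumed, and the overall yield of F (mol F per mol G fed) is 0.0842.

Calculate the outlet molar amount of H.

291 mol

Conversion of G: G consumed = 2ξ₁ = 0.658 × 508 → ξ₁ = 167.1 mol.
Yield of F: 1ξ₂ / 508 = 0.0842 → ξ₂ = 42.77 mol.
Outlet amounts (n = n₀ + Σ ν·ξ):
  G: 508 − 2(167.1) = 173.7
  H: 0 + 2(167.1) − 1(42.77) = 291.5
  F: 0 + 1(42.77) = 42.77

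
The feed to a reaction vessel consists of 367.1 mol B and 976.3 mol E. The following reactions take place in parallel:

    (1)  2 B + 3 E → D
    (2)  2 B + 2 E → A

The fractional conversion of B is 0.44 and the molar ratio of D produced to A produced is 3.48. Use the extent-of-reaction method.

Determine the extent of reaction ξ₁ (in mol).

Conversion of B: B consumed = 0.44 × 367.1 = 161.5 mol = 2ξ₁ + 2ξ₂.
Selectivity: 1ξ₁ / (1ξ₂) = 3.48 → ξ₁ = 3.48 ξ₂.
Substitute: (2·3.48 + 2) ξ₂ = 161.5 → ξ₂ = 18.03 mol, ξ₁ = 62.73 mol.
Outlet amounts (n = n₀ + Σ ν·ξ):
  B: 367.1 − 2(62.73) − 2(18.03) = 205.6
  E: 976.3 − 3(62.73) − 2(18.03) = 752
  D: 0 + 1(62.73) = 62.73
  A: 0 + 1(18.03) = 18.03

ξ₁ = 62.7 mol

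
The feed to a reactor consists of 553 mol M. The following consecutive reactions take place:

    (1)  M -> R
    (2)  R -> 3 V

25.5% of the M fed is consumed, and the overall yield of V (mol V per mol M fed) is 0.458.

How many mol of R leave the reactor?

56.6 mol

Conversion of M: M consumed = 1ξ₁ = 0.255 × 553 → ξ₁ = 141 mol.
Yield of V: 3ξ₂ / 553 = 0.458 → ξ₂ = 84.42 mol.
Outlet amounts (n = n₀ + Σ ν·ξ):
  M: 553 − 1(141) = 412
  R: 0 + 1(141) − 1(84.42) = 56.59
  V: 0 + 3(84.42) = 253.3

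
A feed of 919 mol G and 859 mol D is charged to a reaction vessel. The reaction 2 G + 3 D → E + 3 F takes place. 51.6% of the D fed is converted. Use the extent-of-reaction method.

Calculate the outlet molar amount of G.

D reacted = 0.516 × 859 = 443.2 mol; ν_D = −3, so ξ = 443.2/3 = 147.7 mol.
Outlet amounts (n = n₀ + ν ξ):
  G: 919 − 2(147.7) = 623.5
  D: 859 − 3(147.7) = 415.8
  E: 0 + 1(147.7) = 147.7
  F: 0 + 3(147.7) = 443.2

624 mol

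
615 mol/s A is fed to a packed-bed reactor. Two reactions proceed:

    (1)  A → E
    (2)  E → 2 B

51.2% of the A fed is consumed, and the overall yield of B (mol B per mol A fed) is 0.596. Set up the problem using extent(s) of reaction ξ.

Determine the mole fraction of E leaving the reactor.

Conversion of A: A consumed = 1ξ₁ = 0.512 × 615 → ξ₁ = 314.9 mol/s.
Yield of B: 2ξ₂ / 615 = 0.596 → ξ₂ = 183.3 mol/s.
Outlet amounts (n = n₀ + Σ ν·ξ):
  A: 615 − 1(314.9) = 300.1
  E: 0 + 1(314.9) − 1(183.3) = 131.6
  B: 0 + 2(183.3) = 366.5
Total out = 798.3 mol/s; y_E = 131.6 / 798.3 = 0.1649.

0.165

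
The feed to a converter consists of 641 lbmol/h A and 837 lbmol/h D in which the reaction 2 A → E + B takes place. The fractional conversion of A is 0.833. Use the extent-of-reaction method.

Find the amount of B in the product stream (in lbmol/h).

A reacted = 0.833 × 641 = 534 lbmol/h; ν_A = −2, so ξ = 534/2 = 267 lbmol/h.
Outlet amounts (n = n₀ + ν ξ):
  A: 641 − 2(267) = 107
  E: 0 + 1(267) = 267
  B: 0 + 1(267) = 267
  D: 837 (inert)

267 lbmol/h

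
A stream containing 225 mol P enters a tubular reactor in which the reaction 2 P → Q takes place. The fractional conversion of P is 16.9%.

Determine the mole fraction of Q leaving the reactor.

P reacted = 0.169 × 225 = 38.03 mol; ν_P = −2, so ξ = 38.03/2 = 19.01 mol.
Outlet amounts (n = n₀ + ν ξ):
  P: 225 − 2(19.01) = 187
  Q: 0 + 1(19.01) = 19.01
Total out = 206 mol; y_Q = 19.01 / 206 = 0.0923.

0.0923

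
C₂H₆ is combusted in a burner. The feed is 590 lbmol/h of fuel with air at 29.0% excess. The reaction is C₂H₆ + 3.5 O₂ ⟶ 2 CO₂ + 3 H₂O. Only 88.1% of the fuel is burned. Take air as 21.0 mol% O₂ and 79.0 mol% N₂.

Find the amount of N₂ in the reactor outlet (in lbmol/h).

10000 lbmol/h

Stoichiometric O₂ = 3.5 × 590 = 2065 lbmol/h; O₂ fed = 2065 × 1.290 = 2664 lbmol/h.
N₂ fed = 2664 × 79/21 = 10020 lbmol/h.
Fuel reacted = 0.881 × 590 → ξ = 519.8 lbmol/h.
Outlet (n = n₀ + ν ξ):
  C₂H₆: 590 − 1(519.8) = 70.21
  O₂: 2664 − 3.5(519.8) = 844.6
  N₂: 10020 (inert)
  CO₂: 0 + 2(519.8) = 1040
  H₂O: 0 + 3(519.8) = 1559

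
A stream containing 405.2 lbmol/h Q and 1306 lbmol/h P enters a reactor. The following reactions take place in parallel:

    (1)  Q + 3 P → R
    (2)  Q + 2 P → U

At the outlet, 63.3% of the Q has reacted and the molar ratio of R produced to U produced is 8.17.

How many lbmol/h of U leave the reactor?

28 lbmol/h

Conversion of Q: Q consumed = 0.633 × 405.2 = 256.5 lbmol/h = 1ξ₁ + 1ξ₂.
Selectivity: 1ξ₁ / (1ξ₂) = 8.17 → ξ₁ = 8.17 ξ₂.
Substitute: (1·8.17 + 1) ξ₂ = 256.5 → ξ₂ = 27.97 lbmol/h, ξ₁ = 228.5 lbmol/h.
Outlet amounts (n = n₀ + Σ ν·ξ):
  Q: 405.2 − 1(228.5) − 1(27.97) = 148.7
  P: 1306 − 3(228.5) − 2(27.97) = 564.5
  R: 0 + 1(228.5) = 228.5
  U: 0 + 1(27.97) = 27.97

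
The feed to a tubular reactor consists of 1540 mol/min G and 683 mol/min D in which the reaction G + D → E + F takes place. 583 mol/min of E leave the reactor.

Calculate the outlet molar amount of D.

100 mol/min

For E: n = n₀ + 1ξ → 583 = 0 + 1ξ, giving ξ = 583 mol/min.
Outlet amounts (n = n₀ + ν ξ):
  G: 1540 − 1(583) = 957
  D: 683 − 1(583) = 100
  E: 0 + 1(583) = 583
  F: 0 + 1(583) = 583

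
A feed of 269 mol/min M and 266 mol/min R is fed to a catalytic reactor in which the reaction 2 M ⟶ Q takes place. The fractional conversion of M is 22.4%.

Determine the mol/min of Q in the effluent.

M reacted = 0.224 × 269 = 60.26 mol/min; ν_M = −2, so ξ = 60.26/2 = 30.13 mol/min.
Outlet amounts (n = n₀ + ν ξ):
  M: 269 − 2(30.13) = 208.7
  Q: 0 + 1(30.13) = 30.13
  R: 266 (inert)

30.1 mol/min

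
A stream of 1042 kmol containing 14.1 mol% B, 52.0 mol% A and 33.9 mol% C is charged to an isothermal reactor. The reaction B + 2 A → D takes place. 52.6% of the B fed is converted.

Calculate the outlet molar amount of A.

387 kmol

B reacted = 0.526 × 146.9 = 77.28 kmol; ν_B = −1, so ξ = 77.28/1 = 77.28 kmol.
Outlet amounts (n = n₀ + ν ξ):
  B: 146.9 − 1(77.28) = 69.64
  A: 541.8 − 2(77.28) = 387.3
  D: 0 + 1(77.28) = 77.28
  C: 353.2 (inert)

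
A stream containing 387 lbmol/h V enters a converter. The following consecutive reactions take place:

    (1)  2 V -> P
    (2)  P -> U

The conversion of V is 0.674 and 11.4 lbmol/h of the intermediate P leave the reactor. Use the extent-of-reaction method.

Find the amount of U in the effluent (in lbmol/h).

Conversion of V: V consumed = 2ξ₁ = 0.674 × 387 → ξ₁ = 130.4 lbmol/h.
P balance: n_P = 0 + 1ξ₁ − 1ξ₂ = 11.4 → ξ₂ = (1·130.4 − 11.4)/1 = 119 lbmol/h.
Outlet amounts (n = n₀ + Σ ν·ξ):
  V: 387 − 2(130.4) = 126.2
  P: 0 + 1(130.4) − 1(119) = 11.4
  U: 0 + 1(119) = 119

119 lbmol/h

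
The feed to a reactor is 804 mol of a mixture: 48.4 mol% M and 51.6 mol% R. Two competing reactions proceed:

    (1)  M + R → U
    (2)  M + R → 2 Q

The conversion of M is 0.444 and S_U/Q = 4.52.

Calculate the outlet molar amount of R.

242 mol

Conversion of M: M consumed = 0.444 × 389.1 = 172.8 mol = 1ξ₁ + 1ξ₂.
Selectivity: 1ξ₁ / (2ξ₂) = 4.52 → ξ₁ = 9.04 ξ₂.
Substitute: (1·9.04 + 1) ξ₂ = 172.8 → ξ₂ = 17.21 mol, ξ₁ = 155.6 mol.
Outlet amounts (n = n₀ + Σ ν·ξ):
  M: 389.1 − 1(155.6) − 1(17.21) = 216.4
  R: 414.9 − 1(155.6) − 1(17.21) = 242.1
  U: 0 + 1(155.6) = 155.6
  Q: 0 + 2(17.21) = 34.42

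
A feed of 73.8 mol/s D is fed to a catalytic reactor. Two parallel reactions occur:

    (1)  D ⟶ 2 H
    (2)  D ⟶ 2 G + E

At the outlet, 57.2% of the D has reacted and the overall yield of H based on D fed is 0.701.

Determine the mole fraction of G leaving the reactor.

0.247

Yield of H: 2ξ₁ / 73.8 = 0.701 → ξ₁ = 25.87 mol/s.
Conversion of D: 1ξ₁ + 1ξ₂ = 0.572 × 73.8 = 42.21 → ξ₂ = 16.35 mol/s.
Outlet amounts (n = n₀ + Σ ν·ξ):
  D: 73.8 − 1(25.87) − 1(16.35) = 31.59
  H: 0 + 2(25.87) = 51.73
  G: 0 + 2(16.35) = 32.69
  E: 0 + 1(16.35) = 16.35
Total out = 132.4 mol/s; y_G = 32.69 / 132.4 = 0.247.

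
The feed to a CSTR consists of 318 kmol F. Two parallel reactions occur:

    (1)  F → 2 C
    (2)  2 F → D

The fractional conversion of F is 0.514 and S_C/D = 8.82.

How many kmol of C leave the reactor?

Conversion of F: F consumed = 0.514 × 318 = 163.5 kmol = 1ξ₁ + 2ξ₂.
Selectivity: 2ξ₁ / (1ξ₂) = 8.82 → ξ₁ = 4.41 ξ₂.
Substitute: (1·4.41 + 2) ξ₂ = 163.5 → ξ₂ = 25.5 kmol, ξ₁ = 112.5 kmol.
Outlet amounts (n = n₀ + Σ ν·ξ):
  F: 318 − 1(112.5) − 2(25.5) = 154.5
  C: 0 + 2(112.5) = 224.9
  D: 0 + 1(25.5) = 25.5

225 kmol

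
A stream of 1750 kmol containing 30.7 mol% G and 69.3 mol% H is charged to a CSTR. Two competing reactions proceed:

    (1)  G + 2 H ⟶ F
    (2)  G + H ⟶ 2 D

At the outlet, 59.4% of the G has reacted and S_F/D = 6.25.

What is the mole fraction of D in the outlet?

Conversion of G: G consumed = 0.594 × 537.2 = 319.1 kmol = 1ξ₁ + 1ξ₂.
Selectivity: 1ξ₁ / (2ξ₂) = 6.25 → ξ₁ = 12.5 ξ₂.
Substitute: (1·12.5 + 1) ξ₂ = 319.1 → ξ₂ = 23.64 kmol, ξ₁ = 295.5 kmol.
Outlet amounts (n = n₀ + Σ ν·ξ):
  G: 537.2 − 1(295.5) − 1(23.64) = 218.1
  H: 1213 − 2(295.5) − 1(23.64) = 598.1
  F: 0 + 1(295.5) = 295.5
  D: 0 + 2(23.64) = 47.28
Total out = 1159 kmol; y_D = 47.28 / 1159 = 0.04079.

0.0408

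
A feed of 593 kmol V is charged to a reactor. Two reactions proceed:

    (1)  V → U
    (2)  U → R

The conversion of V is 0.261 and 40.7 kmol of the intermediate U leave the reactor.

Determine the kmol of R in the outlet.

114 kmol

Conversion of V: V consumed = 1ξ₁ = 0.261 × 593 → ξ₁ = 154.8 kmol.
U balance: n_U = 0 + 1ξ₁ − 1ξ₂ = 40.7 → ξ₂ = (1·154.8 − 40.7)/1 = 114.1 kmol.
Outlet amounts (n = n₀ + Σ ν·ξ):
  V: 593 − 1(154.8) = 438.2
  U: 0 + 1(154.8) − 1(114.1) = 40.7
  R: 0 + 1(114.1) = 114.1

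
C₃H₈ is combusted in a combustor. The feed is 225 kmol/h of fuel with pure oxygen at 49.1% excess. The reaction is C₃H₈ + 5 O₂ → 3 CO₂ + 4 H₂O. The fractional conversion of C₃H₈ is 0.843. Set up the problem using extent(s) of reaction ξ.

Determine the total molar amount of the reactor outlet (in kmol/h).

Stoichiometric O₂ = 5 × 225 = 1125 kmol/h; O₂ fed = 1125 × 1.491 = 1677 kmol/h.
Fuel reacted = 0.843 × 225 → ξ = 189.7 kmol/h.
Outlet (n = n₀ + ν ξ):
  C₃H₈: 225 − 1(189.7) = 35.33
  O₂: 1677 − 5(189.7) = 729
  CO₂: 0 + 3(189.7) = 569
  H₂O: 0 + 4(189.7) = 758.7
Total out = 35.33 + 729 + 569 + 758.7 = 2092 kmol/h.

2090 kmol/h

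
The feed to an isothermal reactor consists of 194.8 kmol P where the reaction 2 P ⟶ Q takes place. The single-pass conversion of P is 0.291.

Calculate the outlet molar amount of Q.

P reacted = 0.291 × 194.8 = 56.69 kmol; ν_P = −2, so ξ = 56.69/2 = 28.34 kmol.
Outlet amounts (n = n₀ + ν ξ):
  P: 194.8 − 2(28.34) = 138.1
  Q: 0 + 1(28.34) = 28.34

28.3 kmol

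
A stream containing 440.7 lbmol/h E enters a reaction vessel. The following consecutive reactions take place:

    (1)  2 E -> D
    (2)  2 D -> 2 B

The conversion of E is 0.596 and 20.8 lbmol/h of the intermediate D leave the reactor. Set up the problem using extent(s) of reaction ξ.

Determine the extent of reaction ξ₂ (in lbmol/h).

ξ₂ = 55.3 lbmol/h

Conversion of E: E consumed = 2ξ₁ = 0.596 × 440.7 → ξ₁ = 131.3 lbmol/h.
D balance: n_D = 0 + 1ξ₁ − 2ξ₂ = 20.8 → ξ₂ = (1·131.3 − 20.8)/2 = 55.26 lbmol/h.
Outlet amounts (n = n₀ + Σ ν·ξ):
  E: 440.7 − 2(131.3) = 178
  D: 0 + 1(131.3) − 2(55.26) = 20.8
  B: 0 + 2(55.26) = 110.5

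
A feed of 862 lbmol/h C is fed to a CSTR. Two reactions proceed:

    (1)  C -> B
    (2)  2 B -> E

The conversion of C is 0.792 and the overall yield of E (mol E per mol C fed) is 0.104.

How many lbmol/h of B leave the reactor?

503 lbmol/h

Conversion of C: C consumed = 1ξ₁ = 0.792 × 862 → ξ₁ = 682.7 lbmol/h.
Yield of E: 1ξ₂ / 862 = 0.104 → ξ₂ = 89.65 lbmol/h.
Outlet amounts (n = n₀ + Σ ν·ξ):
  C: 862 − 1(682.7) = 179.3
  B: 0 + 1(682.7) − 2(89.65) = 503.4
  E: 0 + 1(89.65) = 89.65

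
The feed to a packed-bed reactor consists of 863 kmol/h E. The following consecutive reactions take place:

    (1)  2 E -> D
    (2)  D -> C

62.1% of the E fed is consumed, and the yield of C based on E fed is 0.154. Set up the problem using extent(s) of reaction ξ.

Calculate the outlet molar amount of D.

135 kmol/h

Conversion of E: E consumed = 2ξ₁ = 0.621 × 863 → ξ₁ = 268 kmol/h.
Yield of C: 1ξ₂ / 863 = 0.154 → ξ₂ = 132.9 kmol/h.
Outlet amounts (n = n₀ + Σ ν·ξ):
  E: 863 − 2(268) = 327.1
  D: 0 + 1(268) − 1(132.9) = 135.1
  C: 0 + 1(132.9) = 132.9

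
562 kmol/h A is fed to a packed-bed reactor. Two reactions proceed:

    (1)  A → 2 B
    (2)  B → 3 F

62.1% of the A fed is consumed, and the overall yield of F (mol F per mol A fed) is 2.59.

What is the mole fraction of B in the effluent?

Conversion of A: A consumed = 1ξ₁ = 0.621 × 562 → ξ₁ = 349 kmol/h.
Yield of F: 3ξ₂ / 562 = 2.59 → ξ₂ = 485.2 kmol/h.
Outlet amounts (n = n₀ + Σ ν·ξ):
  A: 562 − 1(349) = 213
  B: 0 + 2(349) − 1(485.2) = 212.8
  F: 0 + 3(485.2) = 1456
Total out = 1881 kmol/h; y_B = 212.8 / 1881 = 0.1131.

0.113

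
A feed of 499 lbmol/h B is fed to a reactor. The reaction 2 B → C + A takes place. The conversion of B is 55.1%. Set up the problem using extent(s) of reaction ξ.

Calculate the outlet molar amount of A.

137 lbmol/h

B reacted = 0.551 × 499 = 274.9 lbmol/h; ν_B = −2, so ξ = 274.9/2 = 137.5 lbmol/h.
Outlet amounts (n = n₀ + ν ξ):
  B: 499 − 2(137.5) = 224.1
  C: 0 + 1(137.5) = 137.5
  A: 0 + 1(137.5) = 137.5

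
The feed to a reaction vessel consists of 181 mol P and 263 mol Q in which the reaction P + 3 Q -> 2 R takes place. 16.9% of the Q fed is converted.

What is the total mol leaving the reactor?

Q reacted = 0.169 × 263 = 44.45 mol; ν_Q = −3, so ξ = 44.45/3 = 14.82 mol.
Outlet amounts (n = n₀ + ν ξ):
  P: 181 − 1(14.82) = 166.2
  Q: 263 − 3(14.82) = 218.6
  R: 0 + 2(14.82) = 29.63
Total out = 166.2 + 218.6 + 29.63 = 414.4 mol.

414 mol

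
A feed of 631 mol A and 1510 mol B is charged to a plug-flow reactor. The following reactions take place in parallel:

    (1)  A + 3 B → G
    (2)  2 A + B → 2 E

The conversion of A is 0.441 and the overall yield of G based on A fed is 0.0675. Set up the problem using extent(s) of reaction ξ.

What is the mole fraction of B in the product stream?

Yield of G: 1ξ₁ / 631 = 0.0675 → ξ₁ = 42.59 mol.
Conversion of A: 1ξ₁ + 2ξ₂ = 0.441 × 631 = 278.3 → ξ₂ = 117.8 mol.
Outlet amounts (n = n₀ + Σ ν·ξ):
  A: 631 − 1(42.59) − 2(117.8) = 352.7
  B: 1510 − 3(42.59) − 1(117.8) = 1264
  G: 0 + 1(42.59) = 42.59
  E: 0 + 2(117.8) = 235.7
Total out = 1895 mol; y_B = 1264 / 1895 = 0.6671.

0.667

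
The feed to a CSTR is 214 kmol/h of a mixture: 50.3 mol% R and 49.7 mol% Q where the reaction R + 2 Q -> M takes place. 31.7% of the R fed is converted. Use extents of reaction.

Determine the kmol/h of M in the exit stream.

34.1 kmol/h

R reacted = 0.317 × 107.6 = 34.12 kmol/h; ν_R = −1, so ξ = 34.12/1 = 34.12 kmol/h.
Outlet amounts (n = n₀ + ν ξ):
  R: 107.6 − 1(34.12) = 73.52
  Q: 106.4 − 2(34.12) = 38.11
  M: 0 + 1(34.12) = 34.12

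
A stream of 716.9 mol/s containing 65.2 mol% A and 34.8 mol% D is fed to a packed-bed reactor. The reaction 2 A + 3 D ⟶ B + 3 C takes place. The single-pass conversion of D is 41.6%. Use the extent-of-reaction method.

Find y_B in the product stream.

0.0507

D reacted = 0.416 × 249.5 = 103.8 mol/s; ν_D = −3, so ξ = 103.8/3 = 34.59 mol/s.
Outlet amounts (n = n₀ + ν ξ):
  A: 467.4 − 2(34.59) = 398.2
  D: 249.5 − 3(34.59) = 145.7
  B: 0 + 1(34.59) = 34.59
  C: 0 + 3(34.59) = 103.8
Total out = 682.3 mol/s; y_B = 34.59 / 682.3 = 0.0507.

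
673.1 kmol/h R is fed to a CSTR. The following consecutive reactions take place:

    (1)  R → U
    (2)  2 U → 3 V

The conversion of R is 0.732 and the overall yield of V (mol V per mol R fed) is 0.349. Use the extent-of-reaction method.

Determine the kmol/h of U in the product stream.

336 kmol/h

Conversion of R: R consumed = 1ξ₁ = 0.732 × 673.1 → ξ₁ = 492.7 kmol/h.
Yield of V: 3ξ₂ / 673.1 = 0.349 → ξ₂ = 78.3 kmol/h.
Outlet amounts (n = n₀ + Σ ν·ξ):
  R: 673.1 − 1(492.7) = 180.4
  U: 0 + 1(492.7) − 2(78.3) = 336.1
  V: 0 + 3(78.3) = 234.9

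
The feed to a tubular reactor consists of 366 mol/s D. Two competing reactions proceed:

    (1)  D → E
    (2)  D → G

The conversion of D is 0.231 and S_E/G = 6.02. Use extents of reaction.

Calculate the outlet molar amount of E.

Conversion of D: D consumed = 0.231 × 366 = 84.55 mol/s = 1ξ₁ + 1ξ₂.
Selectivity: 1ξ₁ / (1ξ₂) = 6.02 → ξ₁ = 6.02 ξ₂.
Substitute: (1·6.02 + 1) ξ₂ = 84.55 → ξ₂ = 12.04 mol/s, ξ₁ = 72.5 mol/s.
Outlet amounts (n = n₀ + Σ ν·ξ):
  D: 366 − 1(72.5) − 1(12.04) = 281.5
  E: 0 + 1(72.5) = 72.5
  G: 0 + 1(12.04) = 12.04

72.5 mol/s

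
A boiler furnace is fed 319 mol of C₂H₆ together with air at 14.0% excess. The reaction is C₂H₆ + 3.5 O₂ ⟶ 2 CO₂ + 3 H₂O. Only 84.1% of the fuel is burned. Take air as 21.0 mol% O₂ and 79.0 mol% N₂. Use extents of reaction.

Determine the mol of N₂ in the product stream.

4790 mol

Stoichiometric O₂ = 3.5 × 319 = 1116 mol; O₂ fed = 1116 × 1.140 = 1273 mol.
N₂ fed = 1273 × 79/21 = 4788 mol.
Fuel reacted = 0.841 × 319 → ξ = 268.3 mol.
Outlet (n = n₀ + ν ξ):
  C₂H₆: 319 − 1(268.3) = 50.72
  O₂: 1273 − 3.5(268.3) = 333.8
  N₂: 4788 (inert)
  CO₂: 0 + 2(268.3) = 536.6
  H₂O: 0 + 3(268.3) = 804.8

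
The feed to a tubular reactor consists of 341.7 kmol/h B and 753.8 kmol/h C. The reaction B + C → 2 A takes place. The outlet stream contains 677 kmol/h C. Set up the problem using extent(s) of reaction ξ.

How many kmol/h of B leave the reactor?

For C: n = n₀ − 1ξ → 677 = 753.8 − 1ξ, giving ξ = 76.8 kmol/h.
Outlet amounts (n = n₀ + ν ξ):
  B: 341.7 − 1(76.8) = 264.9
  C: 753.8 − 1(76.8) = 677
  A: 0 + 2(76.8) = 153.6

265 kmol/h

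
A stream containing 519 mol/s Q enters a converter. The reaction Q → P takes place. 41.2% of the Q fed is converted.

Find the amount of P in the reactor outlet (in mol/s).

214 mol/s

Q reacted = 0.412 × 519 = 213.8 mol/s; ν_Q = −1, so ξ = 213.8/1 = 213.8 mol/s.
Outlet amounts (n = n₀ + ν ξ):
  Q: 519 − 1(213.8) = 305.2
  P: 0 + 1(213.8) = 213.8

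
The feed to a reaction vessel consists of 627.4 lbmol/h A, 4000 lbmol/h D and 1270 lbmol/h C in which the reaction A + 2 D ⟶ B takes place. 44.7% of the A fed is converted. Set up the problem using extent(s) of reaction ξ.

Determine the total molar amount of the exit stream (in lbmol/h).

5340 lbmol/h

A reacted = 0.447 × 627.4 = 280.4 lbmol/h; ν_A = −1, so ξ = 280.4/1 = 280.4 lbmol/h.
Outlet amounts (n = n₀ + ν ξ):
  A: 627.4 − 1(280.4) = 347
  D: 4000 − 2(280.4) = 3439
  B: 0 + 1(280.4) = 280.4
  C: 1270 (inert)
Total out = 347 + 3439 + 280.4 + 1270 = 5337 lbmol/h.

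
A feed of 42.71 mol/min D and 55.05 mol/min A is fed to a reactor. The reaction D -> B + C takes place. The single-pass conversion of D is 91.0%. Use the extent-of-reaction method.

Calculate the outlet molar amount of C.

D reacted = 0.91 × 42.71 = 38.87 mol/min; ν_D = −1, so ξ = 38.87/1 = 38.87 mol/min.
Outlet amounts (n = n₀ + ν ξ):
  D: 42.71 − 1(38.87) = 3.844
  B: 0 + 1(38.87) = 38.87
  C: 0 + 1(38.87) = 38.87
  A: 55.05 (inert)

38.9 mol/min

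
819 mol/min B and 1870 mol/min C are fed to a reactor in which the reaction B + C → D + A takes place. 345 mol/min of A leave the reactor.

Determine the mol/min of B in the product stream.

474 mol/min

For A: n = n₀ + 1ξ → 345 = 0 + 1ξ, giving ξ = 345 mol/min.
Outlet amounts (n = n₀ + ν ξ):
  B: 819 − 1(345) = 474
  C: 1870 − 1(345) = 1525
  D: 0 + 1(345) = 345
  A: 0 + 1(345) = 345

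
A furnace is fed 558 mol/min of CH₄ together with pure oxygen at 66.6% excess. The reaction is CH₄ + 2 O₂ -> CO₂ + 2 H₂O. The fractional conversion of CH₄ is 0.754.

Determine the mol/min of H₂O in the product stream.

Stoichiometric O₂ = 2 × 558 = 1116 mol/min; O₂ fed = 1116 × 1.666 = 1859 mol/min.
Fuel reacted = 0.754 × 558 → ξ = 420.7 mol/min.
Outlet (n = n₀ + ν ξ):
  CH₄: 558 − 1(420.7) = 137.3
  O₂: 1859 − 2(420.7) = 1018
  CO₂: 0 + 1(420.7) = 420.7
  H₂O: 0 + 2(420.7) = 841.5

841 mol/min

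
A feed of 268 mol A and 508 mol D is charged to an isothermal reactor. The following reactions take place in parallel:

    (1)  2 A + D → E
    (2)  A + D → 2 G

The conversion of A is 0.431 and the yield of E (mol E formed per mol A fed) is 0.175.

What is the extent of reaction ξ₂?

Yield of E: 1ξ₁ / 268 = 0.175 → ξ₁ = 46.9 mol.
Conversion of A: 2ξ₁ + 1ξ₂ = 0.431 × 268 = 115.5 → ξ₂ = 21.71 mol.
Outlet amounts (n = n₀ + Σ ν·ξ):
  A: 268 − 2(46.9) − 1(21.71) = 152.5
  D: 508 − 1(46.9) − 1(21.71) = 439.4
  E: 0 + 1(46.9) = 46.9
  G: 0 + 2(21.71) = 43.42

ξ₂ = 21.7 mol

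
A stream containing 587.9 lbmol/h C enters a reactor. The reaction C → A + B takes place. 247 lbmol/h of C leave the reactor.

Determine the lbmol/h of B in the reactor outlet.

341 lbmol/h

For C: n = n₀ − 1ξ → 247 = 587.9 − 1ξ, giving ξ = 340.9 lbmol/h.
Outlet amounts (n = n₀ + ν ξ):
  C: 587.9 − 1(340.9) = 247
  A: 0 + 1(340.9) = 340.9
  B: 0 + 1(340.9) = 340.9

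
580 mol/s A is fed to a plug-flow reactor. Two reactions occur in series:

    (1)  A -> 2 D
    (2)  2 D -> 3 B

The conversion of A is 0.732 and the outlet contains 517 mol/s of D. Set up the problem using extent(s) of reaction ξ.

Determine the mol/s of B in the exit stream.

498 mol/s

Conversion of A: A consumed = 1ξ₁ = 0.732 × 580 → ξ₁ = 424.6 mol/s.
D balance: n_D = 0 + 2ξ₁ − 2ξ₂ = 517 → ξ₂ = (2·424.6 − 517)/2 = 166.1 mol/s.
Outlet amounts (n = n₀ + Σ ν·ξ):
  A: 580 − 1(424.6) = 155.4
  D: 0 + 2(424.6) − 2(166.1) = 517
  B: 0 + 3(166.1) = 498.2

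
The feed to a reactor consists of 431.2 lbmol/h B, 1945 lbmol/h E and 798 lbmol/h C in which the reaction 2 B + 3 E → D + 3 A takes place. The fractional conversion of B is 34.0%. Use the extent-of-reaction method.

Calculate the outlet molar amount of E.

1730 lbmol/h

B reacted = 0.34 × 431.2 = 146.6 lbmol/h; ν_B = −2, so ξ = 146.6/2 = 73.3 lbmol/h.
Outlet amounts (n = n₀ + ν ξ):
  B: 431.2 − 2(73.3) = 284.6
  E: 1945 − 3(73.3) = 1725
  D: 0 + 1(73.3) = 73.3
  A: 0 + 3(73.3) = 219.9
  C: 798 (inert)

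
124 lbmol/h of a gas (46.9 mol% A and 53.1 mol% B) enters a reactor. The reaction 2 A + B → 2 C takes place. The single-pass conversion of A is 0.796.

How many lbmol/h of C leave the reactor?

A reacted = 0.796 × 58.16 = 46.29 lbmol/h; ν_A = −2, so ξ = 46.29/2 = 23.15 lbmol/h.
Outlet amounts (n = n₀ + ν ξ):
  A: 58.16 − 2(23.15) = 11.86
  B: 65.84 − 1(23.15) = 42.7
  C: 0 + 2(23.15) = 46.29

46.3 lbmol/h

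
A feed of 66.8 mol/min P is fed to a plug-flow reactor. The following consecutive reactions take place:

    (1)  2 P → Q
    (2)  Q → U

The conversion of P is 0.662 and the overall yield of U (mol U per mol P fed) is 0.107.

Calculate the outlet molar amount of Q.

Conversion of P: P consumed = 2ξ₁ = 0.662 × 66.8 → ξ₁ = 22.11 mol/min.
Yield of U: 1ξ₂ / 66.8 = 0.107 → ξ₂ = 7.148 mol/min.
Outlet amounts (n = n₀ + Σ ν·ξ):
  P: 66.8 − 2(22.11) = 22.58
  Q: 0 + 1(22.11) − 1(7.148) = 14.96
  U: 0 + 1(7.148) = 7.148

15 mol/min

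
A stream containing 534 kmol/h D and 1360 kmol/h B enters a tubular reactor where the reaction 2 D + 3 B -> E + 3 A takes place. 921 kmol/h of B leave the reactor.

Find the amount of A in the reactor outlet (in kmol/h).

For B: n = n₀ − 3ξ → 921 = 1360 − 3ξ, giving ξ = 146.3 kmol/h.
Outlet amounts (n = n₀ + ν ξ):
  D: 534 − 2(146.3) = 241.3
  B: 1360 − 3(146.3) = 921
  E: 0 + 1(146.3) = 146.3
  A: 0 + 3(146.3) = 439

439 kmol/h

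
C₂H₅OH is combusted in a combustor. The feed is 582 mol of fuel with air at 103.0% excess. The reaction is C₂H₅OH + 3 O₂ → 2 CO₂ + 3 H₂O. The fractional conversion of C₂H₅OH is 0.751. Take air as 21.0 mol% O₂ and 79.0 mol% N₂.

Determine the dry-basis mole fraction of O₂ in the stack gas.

0.135

Stoichiometric O₂ = 3 × 582 = 1746 mol; O₂ fed = 1746 × 2.030 = 3544 mol.
N₂ fed = 3544 × 79/21 = 13330 mol.
Fuel reacted = 0.751 × 582 → ξ = 437.1 mol.
Outlet (n = n₀ + ν ξ):
  C₂H₅OH: 582 − 1(437.1) = 144.9
  O₂: 3544 − 3(437.1) = 2233
  N₂: 13330 (inert)
  CO₂: 0 + 2(437.1) = 874.2
  H₂O: 0 + 3(437.1) = 1311
Dry total = 16590 mol; y_O₂ (dry) = 2233 / 16590 = 0.1346.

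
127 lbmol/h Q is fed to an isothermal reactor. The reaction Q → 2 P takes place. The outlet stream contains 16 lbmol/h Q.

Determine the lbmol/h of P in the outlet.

For Q: n = n₀ − 1ξ → 16 = 127 − 1ξ, giving ξ = 111 lbmol/h.
Outlet amounts (n = n₀ + ν ξ):
  Q: 127 − 1(111) = 16
  P: 0 + 2(111) = 222

222 lbmol/h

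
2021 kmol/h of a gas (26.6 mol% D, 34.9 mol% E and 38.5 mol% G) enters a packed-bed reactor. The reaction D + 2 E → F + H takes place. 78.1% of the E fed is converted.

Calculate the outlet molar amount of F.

275 kmol/h

E reacted = 0.781 × 705.3 = 550.9 kmol/h; ν_E = −2, so ξ = 550.9/2 = 275.4 kmol/h.
Outlet amounts (n = n₀ + ν ξ):
  D: 537.6 − 1(275.4) = 262.2
  E: 705.3 − 2(275.4) = 154.5
  F: 0 + 1(275.4) = 275.4
  H: 0 + 1(275.4) = 275.4
  G: 778.1 (inert)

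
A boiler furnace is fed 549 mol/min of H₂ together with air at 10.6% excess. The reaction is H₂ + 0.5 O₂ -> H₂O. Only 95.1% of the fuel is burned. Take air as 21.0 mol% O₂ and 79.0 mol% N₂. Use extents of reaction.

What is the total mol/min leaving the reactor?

1730 mol/min

Stoichiometric O₂ = 0.5 × 549 = 274.5 mol/min; O₂ fed = 274.5 × 1.106 = 303.6 mol/min.
N₂ fed = 303.6 × 79/21 = 1142 mol/min.
Fuel reacted = 0.951 × 549 → ξ = 522.1 mol/min.
Outlet (n = n₀ + ν ξ):
  H₂: 549 − 1(522.1) = 26.9
  O₂: 303.6 − 0.5(522.1) = 42.55
  N₂: 1142 (inert)
  H₂O: 0 + 1(522.1) = 522.1
Total out = 26.9 + 42.55 + 1142 + 522.1 = 1734 mol/min.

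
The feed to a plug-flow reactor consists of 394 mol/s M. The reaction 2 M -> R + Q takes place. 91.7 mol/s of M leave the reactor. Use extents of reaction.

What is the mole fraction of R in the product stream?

0.384

For M: n = n₀ − 2ξ → 91.7 = 394 − 2ξ, giving ξ = 151.2 mol/s.
Outlet amounts (n = n₀ + ν ξ):
  M: 394 − 2(151.2) = 91.7
  R: 0 + 1(151.2) = 151.2
  Q: 0 + 1(151.2) = 151.2
Total out = 394 mol/s; y_R = 151.2 / 394 = 0.3836.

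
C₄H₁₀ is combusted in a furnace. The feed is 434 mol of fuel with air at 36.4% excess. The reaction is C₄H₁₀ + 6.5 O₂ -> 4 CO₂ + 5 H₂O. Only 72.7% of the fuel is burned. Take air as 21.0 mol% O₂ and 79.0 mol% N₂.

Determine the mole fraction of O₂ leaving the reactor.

0.0934

Stoichiometric O₂ = 6.5 × 434 = 2821 mol; O₂ fed = 2821 × 1.364 = 3848 mol.
N₂ fed = 3848 × 79/21 = 14480 mol.
Fuel reacted = 0.727 × 434 → ξ = 315.5 mol.
Outlet (n = n₀ + ν ξ):
  C₄H₁₀: 434 − 1(315.5) = 118.5
  O₂: 3848 − 6.5(315.5) = 1797
  N₂: 14480 (inert)
  CO₂: 0 + 4(315.5) = 1262
  H₂O: 0 + 5(315.5) = 1578
Total out = 19230 mol; y_O₂ = 1797 / 19230 = 0.09344.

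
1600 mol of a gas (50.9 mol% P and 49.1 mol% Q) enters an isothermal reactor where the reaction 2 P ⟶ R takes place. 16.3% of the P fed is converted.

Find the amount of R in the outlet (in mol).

P reacted = 0.163 × 814.4 = 132.7 mol; ν_P = −2, so ξ = 132.7/2 = 66.37 mol.
Outlet amounts (n = n₀ + ν ξ):
  P: 814.4 − 2(66.37) = 681.7
  R: 0 + 1(66.37) = 66.37
  Q: 785.6 (inert)

66.4 mol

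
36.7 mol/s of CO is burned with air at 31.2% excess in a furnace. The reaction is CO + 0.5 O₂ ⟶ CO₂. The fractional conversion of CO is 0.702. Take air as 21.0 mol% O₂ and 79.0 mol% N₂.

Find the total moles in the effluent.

138 mol/s

Stoichiometric O₂ = 0.5 × 36.7 = 18.35 mol/s; O₂ fed = 18.35 × 1.312 = 24.08 mol/s.
N₂ fed = 24.08 × 79/21 = 90.57 mol/s.
Fuel reacted = 0.702 × 36.7 → ξ = 25.76 mol/s.
Outlet (n = n₀ + ν ξ):
  CO: 36.7 − 1(25.76) = 10.94
  O₂: 24.08 − 0.5(25.76) = 11.19
  N₂: 90.57 (inert)
  CO₂: 0 + 1(25.76) = 25.76
Total out = 10.94 + 11.19 + 90.57 + 25.76 = 138.5 mol/s.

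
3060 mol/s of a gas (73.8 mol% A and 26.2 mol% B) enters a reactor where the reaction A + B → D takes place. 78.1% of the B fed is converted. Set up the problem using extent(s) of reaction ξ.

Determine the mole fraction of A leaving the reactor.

0.671

B reacted = 0.781 × 801.7 = 626.1 mol/s; ν_B = −1, so ξ = 626.1/1 = 626.1 mol/s.
Outlet amounts (n = n₀ + ν ξ):
  A: 2258 − 1(626.1) = 1632
  B: 801.7 − 1(626.1) = 175.6
  D: 0 + 1(626.1) = 626.1
Total out = 2434 mol/s; y_A = 1632 / 2434 = 0.6706.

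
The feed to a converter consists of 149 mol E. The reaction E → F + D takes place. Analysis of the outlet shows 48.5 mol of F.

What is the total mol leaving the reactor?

198 mol

For F: n = n₀ + 1ξ → 48.5 = 0 + 1ξ, giving ξ = 48.5 mol.
Outlet amounts (n = n₀ + ν ξ):
  E: 149 − 1(48.5) = 100.5
  F: 0 + 1(48.5) = 48.5
  D: 0 + 1(48.5) = 48.5
Total out = 100.5 + 48.5 + 48.5 = 197.5 mol.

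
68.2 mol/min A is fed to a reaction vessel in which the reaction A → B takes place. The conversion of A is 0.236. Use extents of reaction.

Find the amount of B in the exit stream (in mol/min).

16.1 mol/min

A reacted = 0.236 × 68.2 = 16.1 mol/min; ν_A = −1, so ξ = 16.1/1 = 16.1 mol/min.
Outlet amounts (n = n₀ + ν ξ):
  A: 68.2 − 1(16.1) = 52.1
  B: 0 + 1(16.1) = 16.1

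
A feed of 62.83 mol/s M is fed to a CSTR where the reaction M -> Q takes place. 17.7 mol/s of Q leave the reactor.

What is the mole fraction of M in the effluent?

0.718

For Q: n = n₀ + 1ξ → 17.7 = 0 + 1ξ, giving ξ = 17.7 mol/s.
Outlet amounts (n = n₀ + ν ξ):
  M: 62.83 − 1(17.7) = 45.13
  Q: 0 + 1(17.7) = 17.7
Total out = 62.83 mol/s; y_M = 45.13 / 62.83 = 0.7183.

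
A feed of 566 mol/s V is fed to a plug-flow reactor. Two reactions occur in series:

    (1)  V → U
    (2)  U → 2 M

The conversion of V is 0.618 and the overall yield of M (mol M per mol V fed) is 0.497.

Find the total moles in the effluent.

Conversion of V: V consumed = 1ξ₁ = 0.618 × 566 → ξ₁ = 349.8 mol/s.
Yield of M: 2ξ₂ / 566 = 0.497 → ξ₂ = 140.7 mol/s.
Outlet amounts (n = n₀ + Σ ν·ξ):
  V: 566 − 1(349.8) = 216.2
  U: 0 + 1(349.8) − 1(140.7) = 209.1
  M: 0 + 2(140.7) = 281.3
Total out = 216.2 + 209.1 + 281.3 = 706.7 mol/s.

707 mol/s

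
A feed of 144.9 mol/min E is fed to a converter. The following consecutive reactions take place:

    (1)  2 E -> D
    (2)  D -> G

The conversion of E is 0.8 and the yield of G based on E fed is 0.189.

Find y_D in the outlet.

Conversion of E: E consumed = 2ξ₁ = 0.8 × 144.9 → ξ₁ = 57.96 mol/min.
Yield of G: 1ξ₂ / 144.9 = 0.189 → ξ₂ = 27.39 mol/min.
Outlet amounts (n = n₀ + Σ ν·ξ):
  E: 144.9 − 2(57.96) = 28.98
  D: 0 + 1(57.96) − 1(27.39) = 30.57
  G: 0 + 1(27.39) = 27.39
Total out = 86.94 mol/min; y_D = 30.57 / 86.94 = 0.3517.

0.352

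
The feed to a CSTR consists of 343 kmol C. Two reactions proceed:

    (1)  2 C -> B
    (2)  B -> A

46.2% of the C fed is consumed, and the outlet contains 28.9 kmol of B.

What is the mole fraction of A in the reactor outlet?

0.191

Conversion of C: C consumed = 2ξ₁ = 0.462 × 343 → ξ₁ = 79.23 kmol.
B balance: n_B = 0 + 1ξ₁ − 1ξ₂ = 28.9 → ξ₂ = (1·79.23 − 28.9)/1 = 50.33 kmol.
Outlet amounts (n = n₀ + Σ ν·ξ):
  C: 343 − 2(79.23) = 184.5
  B: 0 + 1(79.23) − 1(50.33) = 28.9
  A: 0 + 1(50.33) = 50.33
Total out = 263.8 kmol; y_A = 50.33 / 263.8 = 0.1908.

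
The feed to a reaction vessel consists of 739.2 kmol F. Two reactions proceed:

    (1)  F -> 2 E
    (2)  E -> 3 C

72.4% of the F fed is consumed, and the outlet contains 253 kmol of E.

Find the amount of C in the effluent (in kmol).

Conversion of F: F consumed = 1ξ₁ = 0.724 × 739.2 → ξ₁ = 535.2 kmol.
E balance: n_E = 0 + 2ξ₁ − 1ξ₂ = 253 → ξ₂ = (2·535.2 − 253)/1 = 817.4 kmol.
Outlet amounts (n = n₀ + Σ ν·ξ):
  F: 739.2 − 1(535.2) = 204
  E: 0 + 2(535.2) − 1(817.4) = 253
  C: 0 + 3(817.4) = 2452

2450 kmol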